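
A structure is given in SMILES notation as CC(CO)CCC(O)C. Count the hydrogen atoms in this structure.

Atom tally by fragment:
  CH3 → C:1 H:3
  CH(CH2OH) → C:2 H:4 O:1
  CH2 → C:1 H:2
  CH2 → C:1 H:2
  CH(OH) → C:1 H:2 O:1
  CH3 → C:1 H:3
Element totals:
  C: 7
  H: 16
  O: 2

16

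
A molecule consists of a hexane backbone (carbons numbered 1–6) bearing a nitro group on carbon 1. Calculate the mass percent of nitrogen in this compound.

10.68%

Atom tally by fragment:
  O2NCH2 → C:1 H:2 N:1 O:2
  CH2 → C:1 H:2
  CH2 → C:1 H:2
  CH2 → C:1 H:2
  CH2 → C:1 H:2
  CH3 → C:1 H:3
Element totals:
  C: 6
  H: 13
  N: 1
  O: 2
Molecular formula: C6H13NO2.
Molar mass = 131.175 g/mol.
Mass from N: 1 × 14.007 = 14.007 g/mol.
%N = 14.007 / 131.175 × 100 = 10.68%.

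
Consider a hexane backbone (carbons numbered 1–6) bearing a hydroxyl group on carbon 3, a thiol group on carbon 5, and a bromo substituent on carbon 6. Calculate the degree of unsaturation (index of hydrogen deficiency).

0

Atom tally by fragment:
  CH3 → C:1 H:3
  CH2 → C:1 H:2
  CH(OH) → C:1 H:2 O:1
  CH2 → C:1 H:2
  CH(SH) → C:1 H:2 S:1
  CH2Br → C:1 H:2 Br:1
Element totals:
  C: 6
  H: 13
  Br: 1
  O: 1
  S: 1
Molecular formula: C6H13BrOS.
DoU = (2C + 2 + N − H − X) / 2 = (2·6 + 2 + 0 − 13 − 1) / 2 = 0.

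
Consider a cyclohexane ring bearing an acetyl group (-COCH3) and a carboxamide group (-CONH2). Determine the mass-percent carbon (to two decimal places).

63.88%

Atom tally by fragment:
  cyclohexane ring core → C:6 H:12
  (− 2 ring H displaced by substituents)
  + COCH3 → C:2 H:3 O:1
  + CONH2 → C:1 H:2 O:1 N:1
Element totals:
  C: 9
  H: 15
  N: 1
  O: 2
Molecular formula: C9H15NO2.
Molar mass = 169.224 g/mol.
Mass from C: 9 × 12.011 = 108.099 g/mol.
%C = 108.099 / 169.224 × 100 = 63.88%.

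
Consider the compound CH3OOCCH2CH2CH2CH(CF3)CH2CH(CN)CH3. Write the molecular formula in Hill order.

C11H16F3NO2

Element totals:
  C: 11
  H: 16
  F: 3
  N: 1
  O: 2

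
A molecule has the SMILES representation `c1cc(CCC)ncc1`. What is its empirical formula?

C8H11N

Atom tally by fragment:
  pyridine ring core → C:5 H:5 N:1
  (− 1 ring H displaced by substituents)
  + CH2CH2CH3 → C:3 H:7
Element totals:
  C: 8
  H: 11
  N: 1
Molecular formula: C8H11N.
gcd of subscripts (8, 11, 1) = 1, so the empirical formula equals the molecular formula.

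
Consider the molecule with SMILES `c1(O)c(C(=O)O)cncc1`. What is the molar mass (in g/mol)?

139.11 g/mol

Atom tally by fragment:
  pyridine ring core → C:5 H:5 N:1
  (− 2 ring H displaced by substituents)
  + OH → O:1 H:1
  + COOH → C:1 H:1 O:2
Element totals:
  C: 6
  H: 5
  N: 1
  O: 3
Molecular formula: C6H5NO3.
  M = 6(12.011) + 5(1.008) + 14.007 + 3(15.999)
    = 72.066 + 5.040 + 14.007 + 47.997 = 139.110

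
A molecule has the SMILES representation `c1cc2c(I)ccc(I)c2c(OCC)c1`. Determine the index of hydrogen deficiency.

Atom tally by fragment:
  naphthalene ring system core → C:10 H:8
  (− 3 ring H displaced by substituents)
  + I → I:1
  + I → I:1
  + OC2H5 → C:2 H:5 O:1
Element totals:
  C: 12
  H: 10
  I: 2
  O: 1
Molecular formula: C12H10I2O.
DoU = (2C + 2 + N − H − X) / 2 = (2·12 + 2 + 0 − 10 − 2) / 2 = 7.

7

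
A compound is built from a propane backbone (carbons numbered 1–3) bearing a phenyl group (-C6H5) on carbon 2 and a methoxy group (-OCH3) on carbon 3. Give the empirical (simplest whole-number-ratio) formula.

Atom tally by fragment:
  CH3 → C:1 H:3
  CH(C6H5) → C:7 H:6
  CH2OCH3 → C:2 H:5 O:1
Element totals:
  C: 10
  H: 14
  O: 1
Molecular formula: C10H14O.
gcd of subscripts (10, 14, 1) = 1, so the empirical formula equals the molecular formula.

C10H14O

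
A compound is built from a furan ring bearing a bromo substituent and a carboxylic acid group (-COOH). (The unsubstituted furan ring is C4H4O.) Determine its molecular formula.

Atom tally by fragment:
  furan ring core → C:4 H:4 O:1
  (− 2 ring H displaced by substituents)
  + Br → Br:1
  + COOH → C:1 H:1 O:2
Element totals:
  C: 5
  H: 3
  Br: 1
  O: 3

C5H3BrO3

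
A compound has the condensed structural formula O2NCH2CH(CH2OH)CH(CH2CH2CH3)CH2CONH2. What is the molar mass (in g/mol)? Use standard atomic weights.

218.25 g/mol

Atom tally by fragment:
  O2NCH2 → C:1 H:2 N:1 O:2
  CH(CH2OH) → C:2 H:4 O:1
  CH(CH2CH2CH3) → C:4 H:8
  CH2CONH2 → C:2 H:4 O:1 N:1
Element totals:
  C: 9
  H: 18
  N: 2
  O: 4
Molecular formula: C9H18N2O4.
  M = 9(12.011) + 18(1.008) + 2(14.007) + 4(15.999)
    = 108.099 + 18.144 + 28.014 + 63.996 = 218.253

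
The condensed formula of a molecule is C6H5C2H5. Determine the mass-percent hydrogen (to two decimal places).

Atom tally by fragment:
  benzene ring core → C:6 H:6
  (− 1 ring H displaced by substituents)
  + C2H5 → C:2 H:5
Element totals:
  C: 8
  H: 10
Molecular formula: C8H10.
Molar mass = 106.168 g/mol.
Mass from H: 10 × 1.008 = 10.080 g/mol.
%H = 10.080 / 106.168 × 100 = 9.49%.

9.49%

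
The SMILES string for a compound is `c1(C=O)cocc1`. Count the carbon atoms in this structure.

Atom tally by fragment:
  furan ring core → C:4 H:4 O:1
  (− 1 ring H displaced by substituents)
  + CHO → C:1 H:1 O:1
Element totals:
  C: 5
  H: 4
  O: 2

5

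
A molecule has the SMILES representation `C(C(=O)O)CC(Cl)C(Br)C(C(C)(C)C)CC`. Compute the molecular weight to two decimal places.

Atom tally by fragment:
  HOOCCH2 → C:2 H:3 O:2
  CH2 → C:1 H:2
  CH(Cl) → C:1 H:1 Cl:1
  CH(Br) → C:1 H:1 Br:1
  CH(C(CH3)3) → C:5 H:10
  CH2 → C:1 H:2
  CH3 → C:1 H:3
Element totals:
  C: 12
  H: 22
  Br: 1
  Cl: 1
  O: 2
Molecular formula: C12H22BrClO2.
  M = 12(12.011) + 22(1.008) + 79.904 + 35.45 + 2(15.999)
    = 144.132 + 22.176 + 79.904 + 35.450 + 31.998 = 313.660

313.66 g/mol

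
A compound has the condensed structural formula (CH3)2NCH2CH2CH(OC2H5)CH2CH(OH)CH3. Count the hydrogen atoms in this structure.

Element totals:
  C: 10
  H: 23
  N: 1
  O: 2

23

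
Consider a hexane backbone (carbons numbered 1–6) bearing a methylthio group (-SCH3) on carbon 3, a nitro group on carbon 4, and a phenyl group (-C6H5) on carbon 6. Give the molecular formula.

Atom tally by fragment:
  CH3 → C:1 H:3
  CH2 → C:1 H:2
  CH(SCH3) → C:2 H:4 S:1
  CH(NO2) → C:1 H:1 N:1 O:2
  CH2 → C:1 H:2
  CH2C6H5 → C:7 H:7
Element totals:
  C: 13
  H: 19
  N: 1
  O: 2
  S: 1

C13H19NO2S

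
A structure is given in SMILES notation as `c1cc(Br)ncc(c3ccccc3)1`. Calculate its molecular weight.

234.10 g/mol

Atom tally by fragment:
  pyridine ring core → C:5 H:5 N:1
  (− 2 ring H displaced by substituents)
  + Br → Br:1
  + C6H5 → C:6 H:5
Element totals:
  C: 11
  H: 8
  Br: 1
  N: 1
Molecular formula: C11H8BrN.
  M = 11(12.011) + 8(1.008) + 79.904 + 14.007
    = 132.121 + 8.064 + 79.904 + 14.007 = 234.096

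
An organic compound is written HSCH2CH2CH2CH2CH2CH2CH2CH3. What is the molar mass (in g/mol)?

146.29 g/mol

Element totals:
  C: 8
  H: 18
  S: 1
Molecular formula: C8H18S.
  M = 8(12.011) + 18(1.008) + 32.06
    = 96.088 + 18.144 + 32.060 = 146.292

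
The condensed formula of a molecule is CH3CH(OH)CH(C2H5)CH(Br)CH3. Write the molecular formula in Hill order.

C7H15BrO

Element totals:
  C: 7
  H: 15
  Br: 1
  O: 1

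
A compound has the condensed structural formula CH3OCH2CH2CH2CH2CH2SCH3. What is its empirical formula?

Element totals:
  C: 7
  H: 16
  O: 1
  S: 1
Molecular formula: C7H16OS.
gcd of subscripts (7, 16, 1, 1) = 1, so the empirical formula equals the molecular formula.

C7H16OS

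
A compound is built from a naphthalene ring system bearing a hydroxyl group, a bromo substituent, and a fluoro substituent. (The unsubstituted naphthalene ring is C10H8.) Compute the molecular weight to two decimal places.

241.06 g/mol

Atom tally by fragment:
  naphthalene ring system core → C:10 H:8
  (− 3 ring H displaced by substituents)
  + OH → O:1 H:1
  + Br → Br:1
  + F → F:1
Element totals:
  C: 10
  H: 6
  Br: 1
  F: 1
  O: 1
Molecular formula: C10H6BrFO.
  M = 10(12.011) + 6(1.008) + 79.904 + 18.998 + 15.999
    = 120.110 + 6.048 + 79.904 + 18.998 + 15.999 = 241.059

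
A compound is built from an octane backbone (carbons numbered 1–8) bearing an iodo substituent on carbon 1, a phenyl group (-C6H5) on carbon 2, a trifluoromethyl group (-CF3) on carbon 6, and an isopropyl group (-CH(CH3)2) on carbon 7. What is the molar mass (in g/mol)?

426.30 g/mol

Atom tally by fragment:
  ICH2 → C:1 H:2 I:1
  CH(C6H5) → C:7 H:6
  CH2 → C:1 H:2
  CH2 → C:1 H:2
  CH2 → C:1 H:2
  CH(CF3) → C:2 H:1 F:3
  CH(CH(CH3)2) → C:4 H:8
  CH3 → C:1 H:3
Element totals:
  C: 18
  H: 26
  F: 3
  I: 1
Molecular formula: C18H26F3I.
  M = 18(12.011) + 26(1.008) + 3(18.998) + 126.904
    = 216.198 + 26.208 + 56.994 + 126.904 = 426.304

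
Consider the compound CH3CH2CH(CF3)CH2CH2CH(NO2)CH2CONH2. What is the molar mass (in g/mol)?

256.22 g/mol

Atom tally by fragment:
  CH3 → C:1 H:3
  CH2 → C:1 H:2
  CH(CF3) → C:2 H:1 F:3
  CH2 → C:1 H:2
  CH2 → C:1 H:2
  CH(NO2) → C:1 H:1 N:1 O:2
  CH2CONH2 → C:2 H:4 O:1 N:1
Element totals:
  C: 9
  H: 15
  F: 3
  N: 2
  O: 3
Molecular formula: C9H15F3N2O3.
  M = 9(12.011) + 15(1.008) + 3(18.998) + 2(14.007) + 3(15.999)
    = 108.099 + 15.120 + 56.994 + 28.014 + 47.997 = 256.224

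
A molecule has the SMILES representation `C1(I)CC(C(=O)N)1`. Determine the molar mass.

211.00 g/mol

Atom tally by fragment:
  cyclopropane ring core → C:3 H:6
  (− 2 ring H displaced by substituents)
  + I → I:1
  + CONH2 → C:1 H:2 O:1 N:1
Element totals:
  C: 4
  H: 6
  I: 1
  N: 1
  O: 1
Molecular formula: C4H6INO.
  M = 4(12.011) + 6(1.008) + 126.904 + 14.007 + 15.999
    = 48.044 + 6.048 + 126.904 + 14.007 + 15.999 = 211.002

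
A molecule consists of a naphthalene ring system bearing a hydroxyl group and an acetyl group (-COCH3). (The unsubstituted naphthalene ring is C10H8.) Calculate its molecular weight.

Atom tally by fragment:
  naphthalene ring system core → C:10 H:8
  (− 2 ring H displaced by substituents)
  + OH → O:1 H:1
  + COCH3 → C:2 H:3 O:1
Element totals:
  C: 12
  H: 10
  O: 2
Molecular formula: C12H10O2.
  M = 12(12.011) + 10(1.008) + 2(15.999)
    = 144.132 + 10.080 + 31.998 = 186.210

186.21 g/mol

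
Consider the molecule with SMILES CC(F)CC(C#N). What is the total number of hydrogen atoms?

8

Atom tally by fragment:
  CH3 → C:1 H:3
  CH(F) → C:1 H:1 F:1
  CH2 → C:1 H:2
  CH2CN → C:2 H:2 N:1
Element totals:
  C: 5
  H: 8
  F: 1
  N: 1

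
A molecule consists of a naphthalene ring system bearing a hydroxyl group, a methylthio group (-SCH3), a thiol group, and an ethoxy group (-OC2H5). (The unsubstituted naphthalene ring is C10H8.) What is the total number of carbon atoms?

13

Atom tally by fragment:
  naphthalene ring system core → C:10 H:8
  (− 4 ring H displaced by substituents)
  + OH → O:1 H:1
  + SCH3 → C:1 H:3 S:1
  + SH → S:1 H:1
  + OC2H5 → C:2 H:5 O:1
Element totals:
  C: 13
  H: 14
  O: 2
  S: 2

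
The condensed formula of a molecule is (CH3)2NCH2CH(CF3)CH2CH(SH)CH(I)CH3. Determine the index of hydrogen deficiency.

0

Atom tally by fragment:
  (CH3)2NCH2 → C:3 H:8 N:1
  CH(CF3) → C:2 H:1 F:3
  CH2 → C:1 H:2
  CH(SH) → C:1 H:2 S:1
  CH(I) → C:1 H:1 I:1
  CH3 → C:1 H:3
Element totals:
  C: 9
  H: 17
  F: 3
  I: 1
  N: 1
  S: 1
Molecular formula: C9H17F3INS.
DoU = (2C + 2 + N − H − X) / 2 = (2·9 + 2 + 1 − 17 − 4) / 2 = 0.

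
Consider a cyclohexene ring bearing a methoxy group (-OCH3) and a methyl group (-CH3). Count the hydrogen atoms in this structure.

14

Atom tally by fragment:
  cyclohexene ring core → C:6 H:10
  (− 2 ring H displaced by substituents)
  + OCH3 → C:1 H:3 O:1
  + CH3 → C:1 H:3
Element totals:
  C: 8
  H: 14
  O: 1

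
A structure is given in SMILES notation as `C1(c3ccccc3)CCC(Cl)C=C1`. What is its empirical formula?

C12H13Cl

Atom tally by fragment:
  cyclohexene ring core → C:6 H:10
  (− 2 ring H displaced by substituents)
  + C6H5 → C:6 H:5
  + Cl → Cl:1
Element totals:
  C: 12
  H: 13
  Cl: 1
Molecular formula: C12H13Cl.
gcd of subscripts (12, 1, 13) = 1, so the empirical formula equals the molecular formula.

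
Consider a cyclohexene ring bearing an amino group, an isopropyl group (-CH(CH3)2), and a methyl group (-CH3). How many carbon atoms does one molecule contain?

10

Atom tally by fragment:
  cyclohexene ring core → C:6 H:10
  (− 3 ring H displaced by substituents)
  + NH2 → N:1 H:2
  + CH(CH3)2 → C:3 H:7
  + CH3 → C:1 H:3
Element totals:
  C: 10
  H: 19
  N: 1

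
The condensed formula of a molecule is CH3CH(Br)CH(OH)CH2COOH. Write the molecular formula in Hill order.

C5H9BrO3

Element totals:
  C: 5
  H: 9
  Br: 1
  O: 3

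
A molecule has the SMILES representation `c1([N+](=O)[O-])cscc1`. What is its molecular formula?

Atom tally by fragment:
  thiophene ring core → C:4 H:4 S:1
  (− 1 ring H displaced by substituents)
  + NO2 → N:1 O:2
Element totals:
  C: 4
  H: 3
  N: 1
  O: 2
  S: 1

C4H3NO2S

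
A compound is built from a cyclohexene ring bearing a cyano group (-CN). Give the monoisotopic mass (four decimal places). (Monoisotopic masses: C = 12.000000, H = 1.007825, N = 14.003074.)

107.0735

Atom tally by fragment:
  cyclohexene ring core → C:6 H:10
  (− 1 ring H displaced by substituents)
  + CN → C:1 N:1
Element totals:
  C: 7
  H: 9
  N: 1
Molecular formula: C7H9N.
  M = 7(12.0) + 9(1.007825) + 14.003074
    = 84.000000 + 9.070425 + 14.003074 = 107.073499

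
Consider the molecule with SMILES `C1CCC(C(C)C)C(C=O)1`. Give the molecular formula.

Atom tally by fragment:
  cyclopentane ring core → C:5 H:10
  (− 2 ring H displaced by substituents)
  + CH(CH3)2 → C:3 H:7
  + CHO → C:1 H:1 O:1
Element totals:
  C: 9
  H: 16
  O: 1

C9H16O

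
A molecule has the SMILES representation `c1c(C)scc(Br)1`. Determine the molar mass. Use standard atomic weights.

Atom tally by fragment:
  thiophene ring core → C:4 H:4 S:1
  (− 2 ring H displaced by substituents)
  + CH3 → C:1 H:3
  + Br → Br:1
Element totals:
  C: 5
  H: 5
  Br: 1
  S: 1
Molecular formula: C5H5BrS.
  M = 5(12.011) + 5(1.008) + 79.904 + 32.06
    = 60.055 + 5.040 + 79.904 + 32.060 = 177.059

177.06 g/mol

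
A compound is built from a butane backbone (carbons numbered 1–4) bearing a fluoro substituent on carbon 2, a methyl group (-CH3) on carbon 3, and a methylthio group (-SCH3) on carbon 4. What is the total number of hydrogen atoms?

Atom tally by fragment:
  CH3 → C:1 H:3
  CH(F) → C:1 H:1 F:1
  CH(CH3) → C:2 H:4
  CH2SCH3 → C:2 H:5 S:1
Element totals:
  C: 6
  H: 13
  F: 1
  S: 1

13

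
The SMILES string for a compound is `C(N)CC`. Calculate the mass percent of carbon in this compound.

60.96%

Atom tally by fragment:
  H2NCH2 → C:1 H:4 N:1
  CH2 → C:1 H:2
  CH3 → C:1 H:3
Element totals:
  C: 3
  H: 9
  N: 1
Molecular formula: C3H9N.
Molar mass = 59.112 g/mol.
Mass from C: 3 × 12.011 = 36.033 g/mol.
%C = 36.033 / 59.112 × 100 = 60.96%.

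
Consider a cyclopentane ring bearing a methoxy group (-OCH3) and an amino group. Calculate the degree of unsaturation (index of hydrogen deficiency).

1

Atom tally by fragment:
  cyclopentane ring core → C:5 H:10
  (− 2 ring H displaced by substituents)
  + OCH3 → C:1 H:3 O:1
  + NH2 → N:1 H:2
Element totals:
  C: 6
  H: 13
  N: 1
  O: 1
Molecular formula: C6H13NO.
DoU = (2C + 2 + N − H − X) / 2 = (2·6 + 2 + 1 − 13 − 0) / 2 = 1.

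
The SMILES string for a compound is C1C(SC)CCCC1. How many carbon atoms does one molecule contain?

7

Atom tally by fragment:
  cyclohexane ring core → C:6 H:12
  (− 1 ring H displaced by substituents)
  + SCH3 → C:1 H:3 S:1
Element totals:
  C: 7
  H: 14
  S: 1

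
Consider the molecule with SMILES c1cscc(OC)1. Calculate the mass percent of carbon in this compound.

Atom tally by fragment:
  thiophene ring core → C:4 H:4 S:1
  (− 1 ring H displaced by substituents)
  + OCH3 → C:1 H:3 O:1
Element totals:
  C: 5
  H: 6
  O: 1
  S: 1
Molecular formula: C5H6OS.
Molar mass = 114.162 g/mol.
Mass from C: 5 × 12.011 = 60.055 g/mol.
%C = 60.055 / 114.162 × 100 = 52.61%.

52.61%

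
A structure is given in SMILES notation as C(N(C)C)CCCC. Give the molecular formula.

C7H17N

Atom tally by fragment:
  (CH3)2NCH2 → C:3 H:8 N:1
  CH2 → C:1 H:2
  CH2 → C:1 H:2
  CH2 → C:1 H:2
  CH3 → C:1 H:3
Element totals:
  C: 7
  H: 17
  N: 1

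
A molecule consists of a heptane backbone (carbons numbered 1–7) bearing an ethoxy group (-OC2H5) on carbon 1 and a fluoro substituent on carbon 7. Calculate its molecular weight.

Atom tally by fragment:
  C2H5OCH2 → C:3 H:7 O:1
  CH2 → C:1 H:2
  CH2 → C:1 H:2
  CH2 → C:1 H:2
  CH2 → C:1 H:2
  CH2 → C:1 H:2
  CH2F → C:1 H:2 F:1
Element totals:
  C: 9
  H: 19
  F: 1
  O: 1
Molecular formula: C9H19FO.
  M = 9(12.011) + 19(1.008) + 18.998 + 15.999
    = 108.099 + 19.152 + 18.998 + 15.999 = 162.248

162.25 g/mol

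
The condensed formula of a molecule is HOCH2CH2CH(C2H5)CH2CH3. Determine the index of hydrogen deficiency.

Element totals:
  C: 7
  H: 16
  O: 1
Molecular formula: C7H16O.
DoU = (2C + 2 + N − H − X) / 2 = (2·7 + 2 + 0 − 16 − 0) / 2 = 0.

0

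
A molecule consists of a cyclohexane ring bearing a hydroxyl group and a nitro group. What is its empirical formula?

Atom tally by fragment:
  cyclohexane ring core → C:6 H:12
  (− 2 ring H displaced by substituents)
  + OH → O:1 H:1
  + NO2 → N:1 O:2
Element totals:
  C: 6
  H: 11
  N: 1
  O: 3
Molecular formula: C6H11NO3.
gcd of subscripts (6, 11, 1, 3) = 1, so the empirical formula equals the molecular formula.

C6H11NO3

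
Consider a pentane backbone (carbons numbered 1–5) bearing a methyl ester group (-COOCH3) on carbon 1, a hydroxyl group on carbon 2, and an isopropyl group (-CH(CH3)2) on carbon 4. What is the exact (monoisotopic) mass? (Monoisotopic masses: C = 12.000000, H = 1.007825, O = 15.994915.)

188.1412

Atom tally by fragment:
  CH3OOCCH2 → C:3 H:5 O:2
  CH(OH) → C:1 H:2 O:1
  CH2 → C:1 H:2
  CH(CH(CH3)2) → C:4 H:8
  CH3 → C:1 H:3
Element totals:
  C: 10
  H: 20
  O: 3
Molecular formula: C10H20O3.
  M = 10(12.0) + 20(1.007825) + 3(15.994915)
    = 120.000000 + 20.156500 + 47.984745 = 188.141245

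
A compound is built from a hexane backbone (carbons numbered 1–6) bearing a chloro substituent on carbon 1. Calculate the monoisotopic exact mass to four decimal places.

Atom tally by fragment:
  ClCH2 → C:1 H:2 Cl:1
  CH2 → C:1 H:2
  CH2 → C:1 H:2
  CH2 → C:1 H:2
  CH2 → C:1 H:2
  CH3 → C:1 H:3
Element totals:
  C: 6
  H: 13
  Cl: 1
Molecular formula: C6H13Cl.
  M = 6(12.0) + 13(1.007825) + 34.968853
    = 72.000000 + 13.101725 + 34.968853 = 120.070578

120.0706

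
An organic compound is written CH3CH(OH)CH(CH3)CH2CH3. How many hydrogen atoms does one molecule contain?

14

Atom tally by fragment:
  CH3 → C:1 H:3
  CH(OH) → C:1 H:2 O:1
  CH(CH3) → C:2 H:4
  CH2 → C:1 H:2
  CH3 → C:1 H:3
Element totals:
  C: 6
  H: 14
  O: 1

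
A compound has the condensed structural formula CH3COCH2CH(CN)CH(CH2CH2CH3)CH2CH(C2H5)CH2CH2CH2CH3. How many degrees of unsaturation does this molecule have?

3

Element totals:
  C: 17
  H: 31
  N: 1
  O: 1
Molecular formula: C17H31NO.
DoU = (2C + 2 + N − H − X) / 2 = (2·17 + 2 + 1 − 31 − 0) / 2 = 3.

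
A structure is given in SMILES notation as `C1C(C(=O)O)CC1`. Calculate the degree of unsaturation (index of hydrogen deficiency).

Atom tally by fragment:
  cyclobutane ring core → C:4 H:8
  (− 1 ring H displaced by substituents)
  + COOH → C:1 H:1 O:2
Element totals:
  C: 5
  H: 8
  O: 2
Molecular formula: C5H8O2.
DoU = (2C + 2 + N − H − X) / 2 = (2·5 + 2 + 0 − 8 − 0) / 2 = 2.

2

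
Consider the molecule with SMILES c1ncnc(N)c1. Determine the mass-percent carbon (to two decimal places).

Atom tally by fragment:
  pyrimidine ring core → C:4 H:4 N:2
  (− 1 ring H displaced by substituents)
  + NH2 → N:1 H:2
Element totals:
  C: 4
  H: 5
  N: 3
Molecular formula: C4H5N3.
Molar mass = 95.105 g/mol.
Mass from C: 4 × 12.011 = 48.044 g/mol.
%C = 48.044 / 95.105 × 100 = 50.52%.

50.52%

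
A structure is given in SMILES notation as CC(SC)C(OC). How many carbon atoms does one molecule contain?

Atom tally by fragment:
  CH3 → C:1 H:3
  CH(SCH3) → C:2 H:4 S:1
  CH2OCH3 → C:2 H:5 O:1
Element totals:
  C: 5
  H: 12
  O: 1
  S: 1

5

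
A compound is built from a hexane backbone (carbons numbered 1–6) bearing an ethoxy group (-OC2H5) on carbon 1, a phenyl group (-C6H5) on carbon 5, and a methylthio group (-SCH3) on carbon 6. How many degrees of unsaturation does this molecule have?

4

Atom tally by fragment:
  C2H5OCH2 → C:3 H:7 O:1
  CH2 → C:1 H:2
  CH2 → C:1 H:2
  CH2 → C:1 H:2
  CH(C6H5) → C:7 H:6
  CH2SCH3 → C:2 H:5 S:1
Element totals:
  C: 15
  H: 24
  O: 1
  S: 1
Molecular formula: C15H24OS.
DoU = (2C + 2 + N − H − X) / 2 = (2·15 + 2 + 0 − 24 − 0) / 2 = 4.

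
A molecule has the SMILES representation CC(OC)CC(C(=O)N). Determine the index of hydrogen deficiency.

Atom tally by fragment:
  CH3 → C:1 H:3
  CH(OCH3) → C:2 H:4 O:1
  CH2 → C:1 H:2
  CH2CONH2 → C:2 H:4 O:1 N:1
Element totals:
  C: 6
  H: 13
  N: 1
  O: 2
Molecular formula: C6H13NO2.
DoU = (2C + 2 + N − H − X) / 2 = (2·6 + 2 + 1 − 13 − 0) / 2 = 1.

1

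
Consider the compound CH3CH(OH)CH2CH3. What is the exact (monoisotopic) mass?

74.0732

Element totals:
  C: 4
  H: 10
  O: 1
Molecular formula: C4H10O.
  M = 4(12.0) + 10(1.007825) + 15.994915
    = 48.000000 + 10.078250 + 15.994915 = 74.073165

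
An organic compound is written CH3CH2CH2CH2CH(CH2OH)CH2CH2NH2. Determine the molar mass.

Element totals:
  C: 8
  H: 19
  N: 1
  O: 1
Molecular formula: C8H19NO.
  M = 8(12.011) + 19(1.008) + 14.007 + 15.999
    = 96.088 + 19.152 + 14.007 + 15.999 = 145.246

145.25 g/mol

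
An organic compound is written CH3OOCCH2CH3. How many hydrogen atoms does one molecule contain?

Atom tally by fragment:
  CH3OOCCH2 → C:3 H:5 O:2
  CH3 → C:1 H:3
Element totals:
  C: 4
  H: 8
  O: 2

8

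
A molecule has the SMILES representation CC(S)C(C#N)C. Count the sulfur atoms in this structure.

Atom tally by fragment:
  CH3 → C:1 H:3
  CH(SH) → C:1 H:2 S:1
  CH(CN) → C:2 H:1 N:1
  CH3 → C:1 H:3
Element totals:
  C: 5
  H: 9
  N: 1
  S: 1

1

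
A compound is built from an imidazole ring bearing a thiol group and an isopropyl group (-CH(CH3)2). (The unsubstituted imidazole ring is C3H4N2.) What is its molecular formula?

C6H10N2S

Atom tally by fragment:
  imidazole ring core → C:3 H:4 N:2
  (− 2 ring H displaced by substituents)
  + SH → S:1 H:1
  + CH(CH3)2 → C:3 H:7
Element totals:
  C: 6
  H: 10
  N: 2
  S: 1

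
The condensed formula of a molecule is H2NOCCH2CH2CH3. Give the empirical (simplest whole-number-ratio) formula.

C4H9NO

Element totals:
  C: 4
  H: 9
  N: 1
  O: 1
Molecular formula: C4H9NO.
gcd of subscripts (4, 9, 1, 1) = 1, so the empirical formula equals the molecular formula.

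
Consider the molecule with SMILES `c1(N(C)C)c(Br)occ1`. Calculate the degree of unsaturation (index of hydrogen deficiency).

Atom tally by fragment:
  furan ring core → C:4 H:4 O:1
  (− 2 ring H displaced by substituents)
  + N(CH3)2 → N:1 C:2 H:6
  + Br → Br:1
Element totals:
  C: 6
  H: 8
  Br: 1
  N: 1
  O: 1
Molecular formula: C6H8BrNO.
DoU = (2C + 2 + N − H − X) / 2 = (2·6 + 2 + 1 − 8 − 1) / 2 = 3.

3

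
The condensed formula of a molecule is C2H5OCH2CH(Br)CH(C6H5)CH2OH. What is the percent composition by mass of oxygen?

11.71%

Atom tally by fragment:
  C2H5OCH2 → C:3 H:7 O:1
  CH(Br) → C:1 H:1 Br:1
  CH(C6H5) → C:7 H:6
  CH2OH → C:1 H:3 O:1
Element totals:
  C: 12
  H: 17
  Br: 1
  O: 2
Molecular formula: C12H17BrO2.
Molar mass = 273.170 g/mol.
Mass from O: 2 × 15.999 = 31.998 g/mol.
%O = 31.998 / 273.170 × 100 = 11.71%.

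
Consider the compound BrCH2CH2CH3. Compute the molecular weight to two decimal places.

Atom tally by fragment:
  BrCH2 → C:1 H:2 Br:1
  CH2 → C:1 H:2
  CH3 → C:1 H:3
Element totals:
  C: 3
  H: 7
  Br: 1
Molecular formula: C3H7Br.
  M = 3(12.011) + 7(1.008) + 79.904
    = 36.033 + 7.056 + 79.904 = 122.993

122.99 g/mol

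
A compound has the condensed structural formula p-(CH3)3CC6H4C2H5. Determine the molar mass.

Element totals:
  C: 12
  H: 18
Molecular formula: C12H18.
  M = 12(12.011) + 18(1.008)
    = 144.132 + 18.144 = 162.276

162.28 g/mol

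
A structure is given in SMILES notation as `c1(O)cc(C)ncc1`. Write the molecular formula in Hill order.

C6H7NO

Atom tally by fragment:
  pyridine ring core → C:5 H:5 N:1
  (− 2 ring H displaced by substituents)
  + OH → O:1 H:1
  + CH3 → C:1 H:3
Element totals:
  C: 6
  H: 7
  N: 1
  O: 1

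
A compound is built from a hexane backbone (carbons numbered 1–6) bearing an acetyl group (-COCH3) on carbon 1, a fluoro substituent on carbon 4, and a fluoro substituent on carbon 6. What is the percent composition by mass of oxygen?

9.74%

Atom tally by fragment:
  CH3COCH2 → C:3 H:5 O:1
  CH2 → C:1 H:2
  CH2 → C:1 H:2
  CH(F) → C:1 H:1 F:1
  CH2 → C:1 H:2
  CH2F → C:1 H:2 F:1
Element totals:
  C: 8
  H: 14
  F: 2
  O: 1
Molecular formula: C8H14F2O.
Molar mass = 164.195 g/mol.
Mass from O: 1 × 15.999 = 15.999 g/mol.
%O = 15.999 / 164.195 × 100 = 9.74%.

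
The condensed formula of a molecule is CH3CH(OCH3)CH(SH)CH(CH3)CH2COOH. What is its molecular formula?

Element totals:
  C: 8
  H: 16
  O: 3
  S: 1

C8H16O3S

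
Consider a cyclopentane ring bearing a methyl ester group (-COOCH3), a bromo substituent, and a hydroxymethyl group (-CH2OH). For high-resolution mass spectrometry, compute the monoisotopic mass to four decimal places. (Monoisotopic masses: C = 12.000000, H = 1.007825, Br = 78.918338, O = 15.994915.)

236.0048

Atom tally by fragment:
  cyclopentane ring core → C:5 H:10
  (− 3 ring H displaced by substituents)
  + COOCH3 → C:2 H:3 O:2
  + Br → Br:1
  + CH2OH → C:1 H:3 O:1
Element totals:
  C: 8
  H: 13
  Br: 1
  O: 3
Molecular formula: C8H13BrO3.
  M = 8(12.0) + 13(1.007825) + 78.918338 + 3(15.994915)
    = 96.000000 + 13.101725 + 78.918338 + 47.984745 = 236.004808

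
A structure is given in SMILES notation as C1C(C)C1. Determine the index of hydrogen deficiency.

Atom tally by fragment:
  cyclopropane ring core → C:3 H:6
  (− 1 ring H displaced by substituents)
  + CH3 → C:1 H:3
Element totals:
  C: 4
  H: 8
Molecular formula: C4H8.
DoU = (2C + 2 + N − H − X) / 2 = (2·4 + 2 + 0 − 8 − 0) / 2 = 1.

1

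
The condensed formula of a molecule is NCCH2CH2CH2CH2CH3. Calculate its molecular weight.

Element totals:
  C: 6
  H: 11
  N: 1
Molecular formula: C6H11N.
  M = 6(12.011) + 11(1.008) + 14.007
    = 72.066 + 11.088 + 14.007 = 97.161

97.16 g/mol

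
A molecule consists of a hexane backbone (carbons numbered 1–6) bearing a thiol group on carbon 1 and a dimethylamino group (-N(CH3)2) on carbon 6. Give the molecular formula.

C8H19NS

Atom tally by fragment:
  HSCH2 → C:1 H:3 S:1
  CH2 → C:1 H:2
  CH2 → C:1 H:2
  CH2 → C:1 H:2
  CH2 → C:1 H:2
  CH2N(CH3)2 → C:3 H:8 N:1
Element totals:
  C: 8
  H: 19
  N: 1
  S: 1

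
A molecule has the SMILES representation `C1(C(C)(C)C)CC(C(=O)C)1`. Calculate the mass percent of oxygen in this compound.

11.41%

Atom tally by fragment:
  cyclopropane ring core → C:3 H:6
  (− 2 ring H displaced by substituents)
  + C(CH3)3 → C:4 H:9
  + COCH3 → C:2 H:3 O:1
Element totals:
  C: 9
  H: 16
  O: 1
Molecular formula: C9H16O.
Molar mass = 140.226 g/mol.
Mass from O: 1 × 15.999 = 15.999 g/mol.
%O = 15.999 / 140.226 × 100 = 11.41%.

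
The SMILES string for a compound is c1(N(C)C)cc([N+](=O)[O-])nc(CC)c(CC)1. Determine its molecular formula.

Atom tally by fragment:
  pyridine ring core → C:5 H:5 N:1
  (− 4 ring H displaced by substituents)
  + N(CH3)2 → N:1 C:2 H:6
  + NO2 → N:1 O:2
  + C2H5 → C:2 H:5
  + C2H5 → C:2 H:5
Element totals:
  C: 11
  H: 17
  N: 3
  O: 2

C11H17N3O2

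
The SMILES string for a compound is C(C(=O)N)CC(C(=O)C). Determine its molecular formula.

Atom tally by fragment:
  H2NOCCH2 → C:2 H:4 O:1 N:1
  CH2 → C:1 H:2
  CH2COCH3 → C:3 H:5 O:1
Element totals:
  C: 6
  H: 11
  N: 1
  O: 2

C6H11NO2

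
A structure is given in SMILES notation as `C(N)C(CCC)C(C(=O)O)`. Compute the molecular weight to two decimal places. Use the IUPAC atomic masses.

145.20 g/mol

Atom tally by fragment:
  H2NCH2 → C:1 H:4 N:1
  CH(CH2CH2CH3) → C:4 H:8
  CH2COOH → C:2 H:3 O:2
Element totals:
  C: 7
  H: 15
  N: 1
  O: 2
Molecular formula: C7H15NO2.
  M = 7(12.011) + 15(1.008) + 14.007 + 2(15.999)
    = 84.077 + 15.120 + 14.007 + 31.998 = 145.202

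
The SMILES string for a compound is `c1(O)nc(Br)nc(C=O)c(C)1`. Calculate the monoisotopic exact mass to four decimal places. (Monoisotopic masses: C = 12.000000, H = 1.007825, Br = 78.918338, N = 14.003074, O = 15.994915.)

215.9534

Atom tally by fragment:
  pyrimidine ring core → C:4 H:4 N:2
  (− 4 ring H displaced by substituents)
  + OH → O:1 H:1
  + Br → Br:1
  + CHO → C:1 H:1 O:1
  + CH3 → C:1 H:3
Element totals:
  C: 6
  H: 5
  Br: 1
  N: 2
  O: 2
Molecular formula: C6H5BrN2O2.
  M = 6(12.0) + 5(1.007825) + 78.918338 + 2(14.003074) + 2(15.994915)
    = 72.000000 + 5.039125 + 78.918338 + 28.006148 + 31.989830 = 215.953441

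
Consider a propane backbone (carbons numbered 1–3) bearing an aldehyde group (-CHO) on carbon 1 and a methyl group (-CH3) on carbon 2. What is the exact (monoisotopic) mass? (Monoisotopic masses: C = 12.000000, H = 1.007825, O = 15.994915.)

86.0732

Atom tally by fragment:
  OHCCH2 → C:2 H:3 O:1
  CH(CH3) → C:2 H:4
  CH3 → C:1 H:3
Element totals:
  C: 5
  H: 10
  O: 1
Molecular formula: C5H10O.
  M = 5(12.0) + 10(1.007825) + 15.994915
    = 60.000000 + 10.078250 + 15.994915 = 86.073165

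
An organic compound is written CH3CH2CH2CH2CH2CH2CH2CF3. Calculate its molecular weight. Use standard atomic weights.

168.20 g/mol

Atom tally by fragment:
  CH3 → C:1 H:3
  CH2 → C:1 H:2
  CH2 → C:1 H:2
  CH2 → C:1 H:2
  CH2 → C:1 H:2
  CH2 → C:1 H:2
  CH2CF3 → C:2 H:2 F:3
Element totals:
  C: 8
  H: 15
  F: 3
Molecular formula: C8H15F3.
  M = 8(12.011) + 15(1.008) + 3(18.998)
    = 96.088 + 15.120 + 56.994 = 168.202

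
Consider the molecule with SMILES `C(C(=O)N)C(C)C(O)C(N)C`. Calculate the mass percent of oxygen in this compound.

Atom tally by fragment:
  H2NOCCH2 → C:2 H:4 O:1 N:1
  CH(CH3) → C:2 H:4
  CH(OH) → C:1 H:2 O:1
  CH(NH2) → C:1 H:3 N:1
  CH3 → C:1 H:3
Element totals:
  C: 7
  H: 16
  N: 2
  O: 2
Molecular formula: C7H16N2O2.
Molar mass = 160.217 g/mol.
Mass from O: 2 × 15.999 = 31.998 g/mol.
%O = 31.998 / 160.217 × 100 = 19.97%.

19.97%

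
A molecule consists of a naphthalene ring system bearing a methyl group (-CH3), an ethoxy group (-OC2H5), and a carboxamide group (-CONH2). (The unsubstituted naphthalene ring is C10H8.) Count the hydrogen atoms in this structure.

Atom tally by fragment:
  naphthalene ring system core → C:10 H:8
  (− 3 ring H displaced by substituents)
  + CH3 → C:1 H:3
  + OC2H5 → C:2 H:5 O:1
  + CONH2 → C:1 H:2 O:1 N:1
Element totals:
  C: 14
  H: 15
  N: 1
  O: 2

15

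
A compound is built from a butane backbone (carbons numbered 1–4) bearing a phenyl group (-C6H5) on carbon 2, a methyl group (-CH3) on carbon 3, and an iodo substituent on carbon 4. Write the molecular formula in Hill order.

C11H15I

Atom tally by fragment:
  CH3 → C:1 H:3
  CH(C6H5) → C:7 H:6
  CH(CH3) → C:2 H:4
  CH2I → C:1 H:2 I:1
Element totals:
  C: 11
  H: 15
  I: 1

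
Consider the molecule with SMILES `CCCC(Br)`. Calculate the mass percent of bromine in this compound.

58.32%

Atom tally by fragment:
  CH3 → C:1 H:3
  CH2 → C:1 H:2
  CH2 → C:1 H:2
  CH2Br → C:1 H:2 Br:1
Element totals:
  C: 4
  H: 9
  Br: 1
Molecular formula: C4H9Br.
Molar mass = 137.020 g/mol.
Mass from Br: 1 × 79.904 = 79.904 g/mol.
%Br = 79.904 / 137.020 × 100 = 58.32%.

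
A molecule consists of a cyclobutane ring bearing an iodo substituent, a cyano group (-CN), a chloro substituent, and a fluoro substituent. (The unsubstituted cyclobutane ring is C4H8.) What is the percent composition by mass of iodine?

Atom tally by fragment:
  cyclobutane ring core → C:4 H:8
  (− 4 ring H displaced by substituents)
  + I → I:1
  + CN → C:1 N:1
  + Cl → Cl:1
  + F → F:1
Element totals:
  C: 5
  H: 4
  Cl: 1
  F: 1
  I: 1
  N: 1
Molecular formula: C5H4ClFIN.
Molar mass = 259.446 g/mol.
Mass from I: 1 × 126.904 = 126.904 g/mol.
%I = 126.904 / 259.446 × 100 = 48.91%.

48.91%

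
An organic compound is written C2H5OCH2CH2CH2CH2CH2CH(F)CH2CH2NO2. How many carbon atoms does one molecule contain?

10

Atom tally by fragment:
  C2H5OCH2 → C:3 H:7 O:1
  CH2 → C:1 H:2
  CH2 → C:1 H:2
  CH2 → C:1 H:2
  CH2 → C:1 H:2
  CH(F) → C:1 H:1 F:1
  CH2 → C:1 H:2
  CH2NO2 → C:1 H:2 N:1 O:2
Element totals:
  C: 10
  H: 20
  F: 1
  N: 1
  O: 3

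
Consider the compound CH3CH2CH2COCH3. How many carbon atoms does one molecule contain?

Atom tally by fragment:
  CH3 → C:1 H:3
  CH2 → C:1 H:2
  CH2COCH3 → C:3 H:5 O:1
Element totals:
  C: 5
  H: 10
  O: 1

5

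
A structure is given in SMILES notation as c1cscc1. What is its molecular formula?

C4H4S

Atom tally by fragment:
  thiophene ring core → C:4 H:4 S:1
Element totals:
  C: 4
  H: 4
  S: 1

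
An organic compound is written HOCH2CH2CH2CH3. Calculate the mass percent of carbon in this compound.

64.82%

Atom tally by fragment:
  HOCH2CH2 → C:2 H:5 O:1
  CH2 → C:1 H:2
  CH3 → C:1 H:3
Element totals:
  C: 4
  H: 10
  O: 1
Molecular formula: C4H10O.
Molar mass = 74.123 g/mol.
Mass from C: 4 × 12.011 = 48.044 g/mol.
%C = 48.044 / 74.123 × 100 = 64.82%.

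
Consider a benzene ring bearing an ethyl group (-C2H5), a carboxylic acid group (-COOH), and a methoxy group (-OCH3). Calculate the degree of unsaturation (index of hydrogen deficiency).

Atom tally by fragment:
  benzene ring core → C:6 H:6
  (− 3 ring H displaced by substituents)
  + C2H5 → C:2 H:5
  + COOH → C:1 H:1 O:2
  + OCH3 → C:1 H:3 O:1
Element totals:
  C: 10
  H: 12
  O: 3
Molecular formula: C10H12O3.
DoU = (2C + 2 + N − H − X) / 2 = (2·10 + 2 + 0 − 12 − 0) / 2 = 5.

5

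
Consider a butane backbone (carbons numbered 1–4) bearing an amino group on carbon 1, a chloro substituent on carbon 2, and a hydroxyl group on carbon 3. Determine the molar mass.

Atom tally by fragment:
  H2NCH2 → C:1 H:4 N:1
  CH(Cl) → C:1 H:1 Cl:1
  CH(OH) → C:1 H:2 O:1
  CH3 → C:1 H:3
Element totals:
  C: 4
  H: 10
  Cl: 1
  N: 1
  O: 1
Molecular formula: C4H10ClNO.
  M = 4(12.011) + 10(1.008) + 35.45 + 14.007 + 15.999
    = 48.044 + 10.080 + 35.450 + 14.007 + 15.999 = 123.580

123.58 g/mol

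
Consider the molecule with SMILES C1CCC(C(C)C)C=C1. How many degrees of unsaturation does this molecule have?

2

Atom tally by fragment:
  cyclohexene ring core → C:6 H:10
  (− 1 ring H displaced by substituents)
  + CH(CH3)2 → C:3 H:7
Element totals:
  C: 9
  H: 16
Molecular formula: C9H16.
DoU = (2C + 2 + N − H − X) / 2 = (2·9 + 2 + 0 − 16 − 0) / 2 = 2.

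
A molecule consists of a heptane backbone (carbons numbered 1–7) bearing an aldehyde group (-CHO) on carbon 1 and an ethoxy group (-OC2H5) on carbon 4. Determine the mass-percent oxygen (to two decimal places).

18.57%

Atom tally by fragment:
  OHCCH2 → C:2 H:3 O:1
  CH2 → C:1 H:2
  CH2 → C:1 H:2
  CH(OC2H5) → C:3 H:6 O:1
  CH2 → C:1 H:2
  CH2 → C:1 H:2
  CH3 → C:1 H:3
Element totals:
  C: 10
  H: 20
  O: 2
Molecular formula: C10H20O2.
Molar mass = 172.268 g/mol.
Mass from O: 2 × 15.999 = 31.998 g/mol.
%O = 31.998 / 172.268 × 100 = 18.57%.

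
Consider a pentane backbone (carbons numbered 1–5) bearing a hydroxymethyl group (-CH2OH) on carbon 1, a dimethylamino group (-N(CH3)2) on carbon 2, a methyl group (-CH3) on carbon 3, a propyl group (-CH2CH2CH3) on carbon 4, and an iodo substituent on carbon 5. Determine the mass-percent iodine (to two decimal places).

Atom tally by fragment:
  HOCH2CH2 → C:2 H:5 O:1
  CH(N(CH3)2) → C:3 H:7 N:1
  CH(CH3) → C:2 H:4
  CH(CH2CH2CH3) → C:4 H:8
  CH2I → C:1 H:2 I:1
Element totals:
  C: 12
  H: 26
  I: 1
  N: 1
  O: 1
Molecular formula: C12H26INO.
Molar mass = 327.250 g/mol.
Mass from I: 1 × 126.904 = 126.904 g/mol.
%I = 126.904 / 327.250 × 100 = 38.78%.

38.78%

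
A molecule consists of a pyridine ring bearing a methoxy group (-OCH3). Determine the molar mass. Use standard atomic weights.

109.13 g/mol

Atom tally by fragment:
  pyridine ring core → C:5 H:5 N:1
  (− 1 ring H displaced by substituents)
  + OCH3 → C:1 H:3 O:1
Element totals:
  C: 6
  H: 7
  N: 1
  O: 1
Molecular formula: C6H7NO.
  M = 6(12.011) + 7(1.008) + 14.007 + 15.999
    = 72.066 + 7.056 + 14.007 + 15.999 = 109.128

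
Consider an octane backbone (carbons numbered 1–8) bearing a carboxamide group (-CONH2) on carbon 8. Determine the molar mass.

157.26 g/mol

Atom tally by fragment:
  CH3 → C:1 H:3
  CH2 → C:1 H:2
  CH2 → C:1 H:2
  CH2 → C:1 H:2
  CH2 → C:1 H:2
  CH2 → C:1 H:2
  CH2 → C:1 H:2
  CH2CONH2 → C:2 H:4 O:1 N:1
Element totals:
  C: 9
  H: 19
  N: 1
  O: 1
Molecular formula: C9H19NO.
  M = 9(12.011) + 19(1.008) + 14.007 + 15.999
    = 108.099 + 19.152 + 14.007 + 15.999 = 157.257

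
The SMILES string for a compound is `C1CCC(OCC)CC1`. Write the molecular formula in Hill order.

Atom tally by fragment:
  cyclohexane ring core → C:6 H:12
  (− 1 ring H displaced by substituents)
  + OC2H5 → C:2 H:5 O:1
Element totals:
  C: 8
  H: 16
  O: 1

C8H16O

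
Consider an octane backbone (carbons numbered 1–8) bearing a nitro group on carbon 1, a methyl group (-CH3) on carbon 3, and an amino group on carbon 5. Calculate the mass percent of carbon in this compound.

Atom tally by fragment:
  O2NCH2 → C:1 H:2 N:1 O:2
  CH2 → C:1 H:2
  CH(CH3) → C:2 H:4
  CH2 → C:1 H:2
  CH(NH2) → C:1 H:3 N:1
  CH2 → C:1 H:2
  CH2 → C:1 H:2
  CH3 → C:1 H:3
Element totals:
  C: 9
  H: 20
  N: 2
  O: 2
Molecular formula: C9H20N2O2.
Molar mass = 188.271 g/mol.
Mass from C: 9 × 12.011 = 108.099 g/mol.
%C = 108.099 / 188.271 × 100 = 57.42%.

57.42%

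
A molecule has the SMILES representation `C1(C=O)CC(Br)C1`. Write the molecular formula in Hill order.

Atom tally by fragment:
  cyclobutane ring core → C:4 H:8
  (− 2 ring H displaced by substituents)
  + CHO → C:1 H:1 O:1
  + Br → Br:1
Element totals:
  C: 5
  H: 7
  Br: 1
  O: 1

C5H7BrO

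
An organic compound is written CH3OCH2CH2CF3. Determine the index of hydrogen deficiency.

Atom tally by fragment:
  CH3OCH2 → C:2 H:5 O:1
  CH2CF3 → C:2 H:2 F:3
Element totals:
  C: 4
  H: 7
  F: 3
  O: 1
Molecular formula: C4H7F3O.
DoU = (2C + 2 + N − H − X) / 2 = (2·4 + 2 + 0 − 7 − 3) / 2 = 0.

0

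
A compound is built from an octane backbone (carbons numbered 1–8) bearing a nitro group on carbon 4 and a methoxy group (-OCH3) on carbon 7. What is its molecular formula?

Atom tally by fragment:
  CH3 → C:1 H:3
  CH2 → C:1 H:2
  CH2 → C:1 H:2
  CH(NO2) → C:1 H:1 N:1 O:2
  CH2 → C:1 H:2
  CH2 → C:1 H:2
  CH(OCH3) → C:2 H:4 O:1
  CH3 → C:1 H:3
Element totals:
  C: 9
  H: 19
  N: 1
  O: 3

C9H19NO3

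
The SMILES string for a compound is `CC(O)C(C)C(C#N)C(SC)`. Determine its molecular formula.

Atom tally by fragment:
  CH3 → C:1 H:3
  CH(OH) → C:1 H:2 O:1
  CH(CH3) → C:2 H:4
  CH(CN) → C:2 H:1 N:1
  CH2SCH3 → C:2 H:5 S:1
Element totals:
  C: 8
  H: 15
  N: 1
  O: 1
  S: 1

C8H15NOS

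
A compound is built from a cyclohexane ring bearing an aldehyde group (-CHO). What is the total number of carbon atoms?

Atom tally by fragment:
  cyclohexane ring core → C:6 H:12
  (− 1 ring H displaced by substituents)
  + CHO → C:1 H:1 O:1
Element totals:
  C: 7
  H: 12
  O: 1

7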